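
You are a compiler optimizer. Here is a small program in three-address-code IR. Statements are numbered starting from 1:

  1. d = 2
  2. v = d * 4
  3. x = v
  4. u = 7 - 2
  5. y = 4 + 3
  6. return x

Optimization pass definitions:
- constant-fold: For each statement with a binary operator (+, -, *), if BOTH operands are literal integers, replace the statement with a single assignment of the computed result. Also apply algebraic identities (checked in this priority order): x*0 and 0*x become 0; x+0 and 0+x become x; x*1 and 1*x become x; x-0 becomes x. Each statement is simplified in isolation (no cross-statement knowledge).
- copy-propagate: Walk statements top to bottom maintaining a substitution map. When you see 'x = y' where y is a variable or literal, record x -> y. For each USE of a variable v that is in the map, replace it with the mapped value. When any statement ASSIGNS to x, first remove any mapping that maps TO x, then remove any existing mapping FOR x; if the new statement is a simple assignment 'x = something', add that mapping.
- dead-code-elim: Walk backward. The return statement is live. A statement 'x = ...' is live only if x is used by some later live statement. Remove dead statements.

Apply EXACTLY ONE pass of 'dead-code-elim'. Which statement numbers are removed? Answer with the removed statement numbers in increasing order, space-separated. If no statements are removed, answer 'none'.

Backward liveness scan:
Stmt 1 'd = 2': KEEP (d is live); live-in = []
Stmt 2 'v = d * 4': KEEP (v is live); live-in = ['d']
Stmt 3 'x = v': KEEP (x is live); live-in = ['v']
Stmt 4 'u = 7 - 2': DEAD (u not in live set ['x'])
Stmt 5 'y = 4 + 3': DEAD (y not in live set ['x'])
Stmt 6 'return x': KEEP (return); live-in = ['x']
Removed statement numbers: [4, 5]
Surviving IR:
  d = 2
  v = d * 4
  x = v
  return x

Answer: 4 5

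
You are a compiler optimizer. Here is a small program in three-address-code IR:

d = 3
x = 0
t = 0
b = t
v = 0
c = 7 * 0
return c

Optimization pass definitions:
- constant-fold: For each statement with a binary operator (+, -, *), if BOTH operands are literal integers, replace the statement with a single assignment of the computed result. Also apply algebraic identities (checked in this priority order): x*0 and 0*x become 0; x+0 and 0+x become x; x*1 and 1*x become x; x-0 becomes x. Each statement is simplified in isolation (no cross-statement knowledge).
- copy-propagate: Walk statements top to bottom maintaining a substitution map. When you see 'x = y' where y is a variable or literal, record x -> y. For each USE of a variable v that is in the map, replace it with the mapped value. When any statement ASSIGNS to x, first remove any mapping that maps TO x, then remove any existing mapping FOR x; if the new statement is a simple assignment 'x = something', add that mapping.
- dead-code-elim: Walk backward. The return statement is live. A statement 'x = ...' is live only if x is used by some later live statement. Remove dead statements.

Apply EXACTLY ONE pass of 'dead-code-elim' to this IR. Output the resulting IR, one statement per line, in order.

Answer: c = 7 * 0
return c

Derivation:
Applying dead-code-elim statement-by-statement:
  [7] return c  -> KEEP (return); live=['c']
  [6] c = 7 * 0  -> KEEP; live=[]
  [5] v = 0  -> DEAD (v not live)
  [4] b = t  -> DEAD (b not live)
  [3] t = 0  -> DEAD (t not live)
  [2] x = 0  -> DEAD (x not live)
  [1] d = 3  -> DEAD (d not live)
Result (2 stmts):
  c = 7 * 0
  return c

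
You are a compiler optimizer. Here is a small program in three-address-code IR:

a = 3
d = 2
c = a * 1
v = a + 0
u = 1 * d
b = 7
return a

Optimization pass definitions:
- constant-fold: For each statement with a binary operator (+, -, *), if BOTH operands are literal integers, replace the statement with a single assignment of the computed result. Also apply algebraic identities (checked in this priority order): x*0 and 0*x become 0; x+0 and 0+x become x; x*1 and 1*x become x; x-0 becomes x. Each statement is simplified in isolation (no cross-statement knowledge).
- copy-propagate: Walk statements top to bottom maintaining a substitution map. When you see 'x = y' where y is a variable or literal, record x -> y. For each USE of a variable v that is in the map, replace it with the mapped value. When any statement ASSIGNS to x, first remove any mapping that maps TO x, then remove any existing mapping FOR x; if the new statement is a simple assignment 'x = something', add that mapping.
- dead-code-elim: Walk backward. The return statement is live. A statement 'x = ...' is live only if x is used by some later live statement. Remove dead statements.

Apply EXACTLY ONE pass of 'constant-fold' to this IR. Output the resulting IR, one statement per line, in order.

Applying constant-fold statement-by-statement:
  [1] a = 3  (unchanged)
  [2] d = 2  (unchanged)
  [3] c = a * 1  -> c = a
  [4] v = a + 0  -> v = a
  [5] u = 1 * d  -> u = d
  [6] b = 7  (unchanged)
  [7] return a  (unchanged)
Result (7 stmts):
  a = 3
  d = 2
  c = a
  v = a
  u = d
  b = 7
  return a

Answer: a = 3
d = 2
c = a
v = a
u = d
b = 7
return a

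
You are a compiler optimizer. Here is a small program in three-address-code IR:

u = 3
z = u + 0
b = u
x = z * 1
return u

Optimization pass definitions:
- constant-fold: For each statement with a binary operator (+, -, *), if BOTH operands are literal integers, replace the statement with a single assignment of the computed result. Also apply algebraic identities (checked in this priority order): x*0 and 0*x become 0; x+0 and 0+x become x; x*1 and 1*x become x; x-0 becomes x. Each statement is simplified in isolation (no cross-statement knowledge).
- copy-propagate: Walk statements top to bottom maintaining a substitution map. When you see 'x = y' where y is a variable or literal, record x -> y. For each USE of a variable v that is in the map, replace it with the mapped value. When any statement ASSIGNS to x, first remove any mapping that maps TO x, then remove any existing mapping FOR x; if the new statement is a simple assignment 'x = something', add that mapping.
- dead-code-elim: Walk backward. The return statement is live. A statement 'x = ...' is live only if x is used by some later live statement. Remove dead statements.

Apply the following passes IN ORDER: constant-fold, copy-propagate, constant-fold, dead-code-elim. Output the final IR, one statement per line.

Initial IR:
  u = 3
  z = u + 0
  b = u
  x = z * 1
  return u
After constant-fold (5 stmts):
  u = 3
  z = u
  b = u
  x = z
  return u
After copy-propagate (5 stmts):
  u = 3
  z = 3
  b = 3
  x = 3
  return 3
After constant-fold (5 stmts):
  u = 3
  z = 3
  b = 3
  x = 3
  return 3
After dead-code-elim (1 stmts):
  return 3

Answer: return 3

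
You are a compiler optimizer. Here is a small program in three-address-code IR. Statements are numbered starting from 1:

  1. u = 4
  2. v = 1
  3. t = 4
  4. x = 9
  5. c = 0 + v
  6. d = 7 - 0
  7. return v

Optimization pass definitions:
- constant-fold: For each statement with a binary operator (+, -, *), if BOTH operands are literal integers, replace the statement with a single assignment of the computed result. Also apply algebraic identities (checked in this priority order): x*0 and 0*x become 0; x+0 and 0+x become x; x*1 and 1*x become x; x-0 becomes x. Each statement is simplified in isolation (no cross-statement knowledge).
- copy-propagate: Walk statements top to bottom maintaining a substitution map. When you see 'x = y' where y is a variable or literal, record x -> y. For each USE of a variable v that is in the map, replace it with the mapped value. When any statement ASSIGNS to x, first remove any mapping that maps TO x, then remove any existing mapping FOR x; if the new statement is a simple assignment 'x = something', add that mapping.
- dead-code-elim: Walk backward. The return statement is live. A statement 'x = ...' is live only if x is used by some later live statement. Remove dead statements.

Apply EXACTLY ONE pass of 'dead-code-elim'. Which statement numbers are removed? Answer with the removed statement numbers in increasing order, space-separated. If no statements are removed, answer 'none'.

Backward liveness scan:
Stmt 1 'u = 4': DEAD (u not in live set [])
Stmt 2 'v = 1': KEEP (v is live); live-in = []
Stmt 3 't = 4': DEAD (t not in live set ['v'])
Stmt 4 'x = 9': DEAD (x not in live set ['v'])
Stmt 5 'c = 0 + v': DEAD (c not in live set ['v'])
Stmt 6 'd = 7 - 0': DEAD (d not in live set ['v'])
Stmt 7 'return v': KEEP (return); live-in = ['v']
Removed statement numbers: [1, 3, 4, 5, 6]
Surviving IR:
  v = 1
  return v

Answer: 1 3 4 5 6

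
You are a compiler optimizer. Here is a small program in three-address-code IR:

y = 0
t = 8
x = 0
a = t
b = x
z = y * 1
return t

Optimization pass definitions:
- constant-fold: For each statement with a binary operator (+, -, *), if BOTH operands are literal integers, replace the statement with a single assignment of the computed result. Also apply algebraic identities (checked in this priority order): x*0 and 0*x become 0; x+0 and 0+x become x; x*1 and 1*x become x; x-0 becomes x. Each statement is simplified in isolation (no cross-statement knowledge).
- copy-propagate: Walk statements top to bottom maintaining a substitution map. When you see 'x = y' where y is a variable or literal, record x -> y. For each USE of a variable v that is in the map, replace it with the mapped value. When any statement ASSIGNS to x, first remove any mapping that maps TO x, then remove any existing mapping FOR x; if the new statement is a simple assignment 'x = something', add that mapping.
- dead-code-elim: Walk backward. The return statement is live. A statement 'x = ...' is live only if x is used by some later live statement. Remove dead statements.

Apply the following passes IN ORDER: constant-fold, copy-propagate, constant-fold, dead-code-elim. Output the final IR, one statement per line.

Initial IR:
  y = 0
  t = 8
  x = 0
  a = t
  b = x
  z = y * 1
  return t
After constant-fold (7 stmts):
  y = 0
  t = 8
  x = 0
  a = t
  b = x
  z = y
  return t
After copy-propagate (7 stmts):
  y = 0
  t = 8
  x = 0
  a = 8
  b = 0
  z = 0
  return 8
After constant-fold (7 stmts):
  y = 0
  t = 8
  x = 0
  a = 8
  b = 0
  z = 0
  return 8
After dead-code-elim (1 stmts):
  return 8

Answer: return 8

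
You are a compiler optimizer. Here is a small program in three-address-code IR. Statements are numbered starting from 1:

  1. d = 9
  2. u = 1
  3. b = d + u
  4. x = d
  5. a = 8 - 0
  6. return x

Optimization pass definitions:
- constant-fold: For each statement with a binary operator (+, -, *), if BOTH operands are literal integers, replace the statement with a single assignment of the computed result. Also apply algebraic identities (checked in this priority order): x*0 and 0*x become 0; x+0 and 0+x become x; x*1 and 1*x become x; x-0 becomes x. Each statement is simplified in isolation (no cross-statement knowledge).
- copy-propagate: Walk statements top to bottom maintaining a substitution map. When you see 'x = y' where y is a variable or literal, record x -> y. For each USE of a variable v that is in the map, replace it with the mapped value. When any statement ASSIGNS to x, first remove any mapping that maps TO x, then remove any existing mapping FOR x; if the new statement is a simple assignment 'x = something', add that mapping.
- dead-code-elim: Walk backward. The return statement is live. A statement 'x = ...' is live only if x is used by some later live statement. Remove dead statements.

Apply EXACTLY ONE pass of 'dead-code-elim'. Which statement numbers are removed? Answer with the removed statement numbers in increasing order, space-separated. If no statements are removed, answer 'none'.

Backward liveness scan:
Stmt 1 'd = 9': KEEP (d is live); live-in = []
Stmt 2 'u = 1': DEAD (u not in live set ['d'])
Stmt 3 'b = d + u': DEAD (b not in live set ['d'])
Stmt 4 'x = d': KEEP (x is live); live-in = ['d']
Stmt 5 'a = 8 - 0': DEAD (a not in live set ['x'])
Stmt 6 'return x': KEEP (return); live-in = ['x']
Removed statement numbers: [2, 3, 5]
Surviving IR:
  d = 9
  x = d
  return x

Answer: 2 3 5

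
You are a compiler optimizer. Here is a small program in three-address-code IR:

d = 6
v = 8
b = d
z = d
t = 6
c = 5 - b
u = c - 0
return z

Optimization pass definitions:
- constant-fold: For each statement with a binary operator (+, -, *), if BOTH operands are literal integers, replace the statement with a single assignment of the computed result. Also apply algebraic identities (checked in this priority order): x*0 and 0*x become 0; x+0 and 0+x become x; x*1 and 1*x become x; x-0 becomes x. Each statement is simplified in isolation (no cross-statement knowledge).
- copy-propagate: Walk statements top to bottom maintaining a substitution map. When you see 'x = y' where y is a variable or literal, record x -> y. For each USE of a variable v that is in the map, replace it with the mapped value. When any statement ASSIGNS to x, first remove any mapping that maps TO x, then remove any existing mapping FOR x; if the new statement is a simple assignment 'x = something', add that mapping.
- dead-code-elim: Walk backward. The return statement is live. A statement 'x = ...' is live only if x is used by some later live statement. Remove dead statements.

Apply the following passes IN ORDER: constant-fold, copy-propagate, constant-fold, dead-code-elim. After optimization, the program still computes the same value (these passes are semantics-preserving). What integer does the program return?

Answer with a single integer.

Initial IR:
  d = 6
  v = 8
  b = d
  z = d
  t = 6
  c = 5 - b
  u = c - 0
  return z
After constant-fold (8 stmts):
  d = 6
  v = 8
  b = d
  z = d
  t = 6
  c = 5 - b
  u = c
  return z
After copy-propagate (8 stmts):
  d = 6
  v = 8
  b = 6
  z = 6
  t = 6
  c = 5 - 6
  u = c
  return 6
After constant-fold (8 stmts):
  d = 6
  v = 8
  b = 6
  z = 6
  t = 6
  c = -1
  u = c
  return 6
After dead-code-elim (1 stmts):
  return 6
Evaluate:
  d = 6  =>  d = 6
  v = 8  =>  v = 8
  b = d  =>  b = 6
  z = d  =>  z = 6
  t = 6  =>  t = 6
  c = 5 - b  =>  c = -1
  u = c - 0  =>  u = -1
  return z = 6

Answer: 6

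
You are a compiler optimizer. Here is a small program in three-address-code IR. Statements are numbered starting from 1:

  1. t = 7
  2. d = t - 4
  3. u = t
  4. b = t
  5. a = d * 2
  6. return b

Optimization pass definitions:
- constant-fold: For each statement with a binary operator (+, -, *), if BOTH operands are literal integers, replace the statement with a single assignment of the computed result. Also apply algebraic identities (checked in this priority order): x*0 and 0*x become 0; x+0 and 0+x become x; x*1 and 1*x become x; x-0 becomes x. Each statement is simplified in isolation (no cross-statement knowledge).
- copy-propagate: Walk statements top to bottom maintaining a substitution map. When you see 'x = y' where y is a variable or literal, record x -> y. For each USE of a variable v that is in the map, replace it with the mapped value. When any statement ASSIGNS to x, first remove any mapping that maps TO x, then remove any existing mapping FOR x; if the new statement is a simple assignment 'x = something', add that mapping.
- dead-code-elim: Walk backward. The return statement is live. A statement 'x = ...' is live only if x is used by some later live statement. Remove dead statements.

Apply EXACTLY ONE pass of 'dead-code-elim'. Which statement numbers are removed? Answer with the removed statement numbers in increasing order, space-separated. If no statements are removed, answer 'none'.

Answer: 2 3 5

Derivation:
Backward liveness scan:
Stmt 1 't = 7': KEEP (t is live); live-in = []
Stmt 2 'd = t - 4': DEAD (d not in live set ['t'])
Stmt 3 'u = t': DEAD (u not in live set ['t'])
Stmt 4 'b = t': KEEP (b is live); live-in = ['t']
Stmt 5 'a = d * 2': DEAD (a not in live set ['b'])
Stmt 6 'return b': KEEP (return); live-in = ['b']
Removed statement numbers: [2, 3, 5]
Surviving IR:
  t = 7
  b = t
  return b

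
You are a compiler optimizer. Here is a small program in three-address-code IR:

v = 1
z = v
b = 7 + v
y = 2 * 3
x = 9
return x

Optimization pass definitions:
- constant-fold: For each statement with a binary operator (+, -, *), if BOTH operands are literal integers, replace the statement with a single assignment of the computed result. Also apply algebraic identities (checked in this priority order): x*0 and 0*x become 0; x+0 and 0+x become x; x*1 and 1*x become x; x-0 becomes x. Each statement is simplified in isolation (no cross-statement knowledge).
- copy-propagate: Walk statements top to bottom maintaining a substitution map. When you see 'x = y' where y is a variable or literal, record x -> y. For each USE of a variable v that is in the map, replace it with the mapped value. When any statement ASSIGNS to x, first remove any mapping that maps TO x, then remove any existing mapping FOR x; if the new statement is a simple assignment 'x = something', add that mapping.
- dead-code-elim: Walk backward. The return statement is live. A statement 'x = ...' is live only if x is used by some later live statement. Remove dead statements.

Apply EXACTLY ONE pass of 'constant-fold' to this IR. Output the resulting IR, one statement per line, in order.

Answer: v = 1
z = v
b = 7 + v
y = 6
x = 9
return x

Derivation:
Applying constant-fold statement-by-statement:
  [1] v = 1  (unchanged)
  [2] z = v  (unchanged)
  [3] b = 7 + v  (unchanged)
  [4] y = 2 * 3  -> y = 6
  [5] x = 9  (unchanged)
  [6] return x  (unchanged)
Result (6 stmts):
  v = 1
  z = v
  b = 7 + v
  y = 6
  x = 9
  return x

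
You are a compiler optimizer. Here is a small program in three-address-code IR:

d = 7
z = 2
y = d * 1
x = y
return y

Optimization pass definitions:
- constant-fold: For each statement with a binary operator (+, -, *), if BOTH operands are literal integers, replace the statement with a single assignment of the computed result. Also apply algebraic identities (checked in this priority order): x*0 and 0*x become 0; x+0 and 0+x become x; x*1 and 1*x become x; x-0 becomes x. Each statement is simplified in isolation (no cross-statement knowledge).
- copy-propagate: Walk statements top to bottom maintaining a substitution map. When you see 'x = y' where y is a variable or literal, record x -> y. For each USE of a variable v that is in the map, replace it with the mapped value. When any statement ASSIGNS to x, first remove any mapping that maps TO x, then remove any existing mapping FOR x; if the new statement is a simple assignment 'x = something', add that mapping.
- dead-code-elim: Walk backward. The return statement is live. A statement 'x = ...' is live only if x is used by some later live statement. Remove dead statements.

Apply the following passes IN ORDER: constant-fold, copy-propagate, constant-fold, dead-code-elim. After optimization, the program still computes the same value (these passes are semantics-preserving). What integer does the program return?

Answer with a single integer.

Initial IR:
  d = 7
  z = 2
  y = d * 1
  x = y
  return y
After constant-fold (5 stmts):
  d = 7
  z = 2
  y = d
  x = y
  return y
After copy-propagate (5 stmts):
  d = 7
  z = 2
  y = 7
  x = 7
  return 7
After constant-fold (5 stmts):
  d = 7
  z = 2
  y = 7
  x = 7
  return 7
After dead-code-elim (1 stmts):
  return 7
Evaluate:
  d = 7  =>  d = 7
  z = 2  =>  z = 2
  y = d * 1  =>  y = 7
  x = y  =>  x = 7
  return y = 7

Answer: 7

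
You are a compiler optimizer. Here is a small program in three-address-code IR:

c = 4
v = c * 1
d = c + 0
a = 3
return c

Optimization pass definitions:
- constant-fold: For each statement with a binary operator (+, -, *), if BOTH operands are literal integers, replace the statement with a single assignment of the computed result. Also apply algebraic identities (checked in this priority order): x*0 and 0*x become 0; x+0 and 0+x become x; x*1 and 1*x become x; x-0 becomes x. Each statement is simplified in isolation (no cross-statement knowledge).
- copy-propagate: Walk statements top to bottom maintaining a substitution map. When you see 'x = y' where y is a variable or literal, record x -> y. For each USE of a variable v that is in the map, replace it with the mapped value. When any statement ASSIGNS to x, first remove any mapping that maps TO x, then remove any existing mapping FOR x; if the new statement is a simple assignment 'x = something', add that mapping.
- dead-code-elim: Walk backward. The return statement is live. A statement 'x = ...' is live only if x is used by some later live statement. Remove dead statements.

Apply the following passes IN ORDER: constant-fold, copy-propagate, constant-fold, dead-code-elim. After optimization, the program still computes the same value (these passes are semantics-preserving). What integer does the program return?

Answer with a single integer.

Answer: 4

Derivation:
Initial IR:
  c = 4
  v = c * 1
  d = c + 0
  a = 3
  return c
After constant-fold (5 stmts):
  c = 4
  v = c
  d = c
  a = 3
  return c
After copy-propagate (5 stmts):
  c = 4
  v = 4
  d = 4
  a = 3
  return 4
After constant-fold (5 stmts):
  c = 4
  v = 4
  d = 4
  a = 3
  return 4
After dead-code-elim (1 stmts):
  return 4
Evaluate:
  c = 4  =>  c = 4
  v = c * 1  =>  v = 4
  d = c + 0  =>  d = 4
  a = 3  =>  a = 3
  return c = 4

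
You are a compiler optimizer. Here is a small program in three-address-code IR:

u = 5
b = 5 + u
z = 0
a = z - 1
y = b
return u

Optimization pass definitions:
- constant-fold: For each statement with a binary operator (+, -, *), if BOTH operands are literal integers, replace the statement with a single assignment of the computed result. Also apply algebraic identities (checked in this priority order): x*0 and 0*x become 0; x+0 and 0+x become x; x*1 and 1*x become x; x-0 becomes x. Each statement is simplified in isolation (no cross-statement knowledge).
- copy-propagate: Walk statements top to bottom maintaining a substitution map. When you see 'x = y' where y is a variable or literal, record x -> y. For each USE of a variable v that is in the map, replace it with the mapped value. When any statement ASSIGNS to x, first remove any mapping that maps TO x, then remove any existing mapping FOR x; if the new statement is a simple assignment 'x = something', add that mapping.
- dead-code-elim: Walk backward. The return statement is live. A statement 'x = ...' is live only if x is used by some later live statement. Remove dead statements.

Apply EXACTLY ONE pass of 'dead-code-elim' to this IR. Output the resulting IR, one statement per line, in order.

Answer: u = 5
return u

Derivation:
Applying dead-code-elim statement-by-statement:
  [6] return u  -> KEEP (return); live=['u']
  [5] y = b  -> DEAD (y not live)
  [4] a = z - 1  -> DEAD (a not live)
  [3] z = 0  -> DEAD (z not live)
  [2] b = 5 + u  -> DEAD (b not live)
  [1] u = 5  -> KEEP; live=[]
Result (2 stmts):
  u = 5
  return u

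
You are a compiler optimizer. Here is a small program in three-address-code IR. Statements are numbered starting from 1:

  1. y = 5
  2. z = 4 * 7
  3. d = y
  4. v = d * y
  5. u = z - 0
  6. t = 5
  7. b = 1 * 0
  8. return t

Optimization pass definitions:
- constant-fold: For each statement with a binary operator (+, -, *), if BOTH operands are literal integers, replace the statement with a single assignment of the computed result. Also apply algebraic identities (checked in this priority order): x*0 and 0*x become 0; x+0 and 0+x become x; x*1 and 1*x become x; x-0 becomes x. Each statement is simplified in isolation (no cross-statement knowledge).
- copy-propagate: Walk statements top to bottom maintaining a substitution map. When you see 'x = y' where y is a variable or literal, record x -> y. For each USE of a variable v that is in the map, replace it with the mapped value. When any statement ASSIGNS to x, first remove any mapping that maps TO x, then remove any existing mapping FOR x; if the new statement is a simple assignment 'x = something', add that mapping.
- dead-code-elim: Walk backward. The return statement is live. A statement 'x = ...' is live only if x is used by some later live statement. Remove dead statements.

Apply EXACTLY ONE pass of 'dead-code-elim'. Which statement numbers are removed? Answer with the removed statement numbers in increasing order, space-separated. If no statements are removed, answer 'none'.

Answer: 1 2 3 4 5 7

Derivation:
Backward liveness scan:
Stmt 1 'y = 5': DEAD (y not in live set [])
Stmt 2 'z = 4 * 7': DEAD (z not in live set [])
Stmt 3 'd = y': DEAD (d not in live set [])
Stmt 4 'v = d * y': DEAD (v not in live set [])
Stmt 5 'u = z - 0': DEAD (u not in live set [])
Stmt 6 't = 5': KEEP (t is live); live-in = []
Stmt 7 'b = 1 * 0': DEAD (b not in live set ['t'])
Stmt 8 'return t': KEEP (return); live-in = ['t']
Removed statement numbers: [1, 2, 3, 4, 5, 7]
Surviving IR:
  t = 5
  return t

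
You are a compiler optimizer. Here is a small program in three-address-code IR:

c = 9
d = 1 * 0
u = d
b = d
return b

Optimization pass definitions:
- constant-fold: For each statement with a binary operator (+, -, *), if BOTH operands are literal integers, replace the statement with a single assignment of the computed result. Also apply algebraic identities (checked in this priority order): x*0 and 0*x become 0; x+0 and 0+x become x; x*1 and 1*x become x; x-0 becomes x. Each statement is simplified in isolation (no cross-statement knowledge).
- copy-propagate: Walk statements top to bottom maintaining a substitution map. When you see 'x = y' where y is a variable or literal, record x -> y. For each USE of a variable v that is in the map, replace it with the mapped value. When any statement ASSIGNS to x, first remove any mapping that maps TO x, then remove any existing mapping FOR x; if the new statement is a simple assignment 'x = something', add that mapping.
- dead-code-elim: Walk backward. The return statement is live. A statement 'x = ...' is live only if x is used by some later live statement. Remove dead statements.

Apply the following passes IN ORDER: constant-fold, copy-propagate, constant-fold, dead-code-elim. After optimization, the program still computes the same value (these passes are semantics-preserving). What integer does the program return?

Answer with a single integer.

Initial IR:
  c = 9
  d = 1 * 0
  u = d
  b = d
  return b
After constant-fold (5 stmts):
  c = 9
  d = 0
  u = d
  b = d
  return b
After copy-propagate (5 stmts):
  c = 9
  d = 0
  u = 0
  b = 0
  return 0
After constant-fold (5 stmts):
  c = 9
  d = 0
  u = 0
  b = 0
  return 0
After dead-code-elim (1 stmts):
  return 0
Evaluate:
  c = 9  =>  c = 9
  d = 1 * 0  =>  d = 0
  u = d  =>  u = 0
  b = d  =>  b = 0
  return b = 0

Answer: 0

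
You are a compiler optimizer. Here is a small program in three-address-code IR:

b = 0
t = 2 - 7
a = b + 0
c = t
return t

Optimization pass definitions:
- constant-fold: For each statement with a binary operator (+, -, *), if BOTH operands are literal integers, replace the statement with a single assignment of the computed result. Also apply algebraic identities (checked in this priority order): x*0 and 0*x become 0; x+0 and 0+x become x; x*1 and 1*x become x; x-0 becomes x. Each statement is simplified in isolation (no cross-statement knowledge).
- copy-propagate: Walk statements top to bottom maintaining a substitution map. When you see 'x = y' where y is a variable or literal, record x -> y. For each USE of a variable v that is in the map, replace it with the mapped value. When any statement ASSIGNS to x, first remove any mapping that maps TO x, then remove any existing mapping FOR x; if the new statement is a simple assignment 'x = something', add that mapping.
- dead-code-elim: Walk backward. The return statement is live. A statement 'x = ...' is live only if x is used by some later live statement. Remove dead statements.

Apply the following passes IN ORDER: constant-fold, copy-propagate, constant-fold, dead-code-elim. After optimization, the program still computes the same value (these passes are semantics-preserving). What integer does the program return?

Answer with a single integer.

Answer: -5

Derivation:
Initial IR:
  b = 0
  t = 2 - 7
  a = b + 0
  c = t
  return t
After constant-fold (5 stmts):
  b = 0
  t = -5
  a = b
  c = t
  return t
After copy-propagate (5 stmts):
  b = 0
  t = -5
  a = 0
  c = -5
  return -5
After constant-fold (5 stmts):
  b = 0
  t = -5
  a = 0
  c = -5
  return -5
After dead-code-elim (1 stmts):
  return -5
Evaluate:
  b = 0  =>  b = 0
  t = 2 - 7  =>  t = -5
  a = b + 0  =>  a = 0
  c = t  =>  c = -5
  return t = -5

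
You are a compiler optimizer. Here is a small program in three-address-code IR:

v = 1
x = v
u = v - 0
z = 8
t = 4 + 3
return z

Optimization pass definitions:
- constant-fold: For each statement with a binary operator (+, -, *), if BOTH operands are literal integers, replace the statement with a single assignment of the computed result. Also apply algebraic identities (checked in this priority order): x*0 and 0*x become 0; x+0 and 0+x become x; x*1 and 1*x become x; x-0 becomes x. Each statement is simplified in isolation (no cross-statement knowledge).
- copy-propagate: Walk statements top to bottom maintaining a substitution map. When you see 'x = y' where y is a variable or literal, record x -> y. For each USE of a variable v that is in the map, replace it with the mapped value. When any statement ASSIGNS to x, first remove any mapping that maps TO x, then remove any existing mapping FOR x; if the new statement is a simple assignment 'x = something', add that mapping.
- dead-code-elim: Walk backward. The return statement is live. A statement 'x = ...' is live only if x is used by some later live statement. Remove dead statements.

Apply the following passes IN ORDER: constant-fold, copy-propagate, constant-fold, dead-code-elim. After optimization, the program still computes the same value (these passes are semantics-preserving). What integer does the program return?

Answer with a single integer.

Initial IR:
  v = 1
  x = v
  u = v - 0
  z = 8
  t = 4 + 3
  return z
After constant-fold (6 stmts):
  v = 1
  x = v
  u = v
  z = 8
  t = 7
  return z
After copy-propagate (6 stmts):
  v = 1
  x = 1
  u = 1
  z = 8
  t = 7
  return 8
After constant-fold (6 stmts):
  v = 1
  x = 1
  u = 1
  z = 8
  t = 7
  return 8
After dead-code-elim (1 stmts):
  return 8
Evaluate:
  v = 1  =>  v = 1
  x = v  =>  x = 1
  u = v - 0  =>  u = 1
  z = 8  =>  z = 8
  t = 4 + 3  =>  t = 7
  return z = 8

Answer: 8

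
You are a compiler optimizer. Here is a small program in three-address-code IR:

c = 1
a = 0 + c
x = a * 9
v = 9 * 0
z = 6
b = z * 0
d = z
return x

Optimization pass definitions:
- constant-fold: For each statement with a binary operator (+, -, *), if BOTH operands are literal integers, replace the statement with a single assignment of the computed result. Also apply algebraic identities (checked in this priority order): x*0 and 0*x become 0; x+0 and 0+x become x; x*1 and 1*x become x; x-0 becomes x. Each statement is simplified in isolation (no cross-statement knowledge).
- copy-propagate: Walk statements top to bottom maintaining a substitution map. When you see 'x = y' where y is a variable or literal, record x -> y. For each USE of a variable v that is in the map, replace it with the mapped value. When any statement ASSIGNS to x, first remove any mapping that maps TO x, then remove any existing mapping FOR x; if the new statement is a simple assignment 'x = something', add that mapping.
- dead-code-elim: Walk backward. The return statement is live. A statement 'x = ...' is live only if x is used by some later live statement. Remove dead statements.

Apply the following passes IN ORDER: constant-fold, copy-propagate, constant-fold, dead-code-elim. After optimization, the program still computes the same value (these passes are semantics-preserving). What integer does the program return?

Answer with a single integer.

Initial IR:
  c = 1
  a = 0 + c
  x = a * 9
  v = 9 * 0
  z = 6
  b = z * 0
  d = z
  return x
After constant-fold (8 stmts):
  c = 1
  a = c
  x = a * 9
  v = 0
  z = 6
  b = 0
  d = z
  return x
After copy-propagate (8 stmts):
  c = 1
  a = 1
  x = 1 * 9
  v = 0
  z = 6
  b = 0
  d = 6
  return x
After constant-fold (8 stmts):
  c = 1
  a = 1
  x = 9
  v = 0
  z = 6
  b = 0
  d = 6
  return x
After dead-code-elim (2 stmts):
  x = 9
  return x
Evaluate:
  c = 1  =>  c = 1
  a = 0 + c  =>  a = 1
  x = a * 9  =>  x = 9
  v = 9 * 0  =>  v = 0
  z = 6  =>  z = 6
  b = z * 0  =>  b = 0
  d = z  =>  d = 6
  return x = 9

Answer: 9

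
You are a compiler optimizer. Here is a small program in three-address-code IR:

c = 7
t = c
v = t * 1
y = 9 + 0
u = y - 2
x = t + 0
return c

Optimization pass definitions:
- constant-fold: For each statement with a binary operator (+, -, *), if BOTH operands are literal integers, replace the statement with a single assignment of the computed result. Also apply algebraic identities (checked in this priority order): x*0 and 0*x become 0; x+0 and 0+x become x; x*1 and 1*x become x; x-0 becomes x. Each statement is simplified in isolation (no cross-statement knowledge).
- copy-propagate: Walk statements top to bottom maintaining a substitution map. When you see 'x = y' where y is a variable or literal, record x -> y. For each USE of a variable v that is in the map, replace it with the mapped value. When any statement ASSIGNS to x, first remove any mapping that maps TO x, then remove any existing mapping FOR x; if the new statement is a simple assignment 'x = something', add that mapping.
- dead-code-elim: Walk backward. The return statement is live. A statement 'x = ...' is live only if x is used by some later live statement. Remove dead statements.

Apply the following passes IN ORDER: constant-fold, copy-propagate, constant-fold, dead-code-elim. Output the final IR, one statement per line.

Initial IR:
  c = 7
  t = c
  v = t * 1
  y = 9 + 0
  u = y - 2
  x = t + 0
  return c
After constant-fold (7 stmts):
  c = 7
  t = c
  v = t
  y = 9
  u = y - 2
  x = t
  return c
After copy-propagate (7 stmts):
  c = 7
  t = 7
  v = 7
  y = 9
  u = 9 - 2
  x = 7
  return 7
After constant-fold (7 stmts):
  c = 7
  t = 7
  v = 7
  y = 9
  u = 7
  x = 7
  return 7
After dead-code-elim (1 stmts):
  return 7

Answer: return 7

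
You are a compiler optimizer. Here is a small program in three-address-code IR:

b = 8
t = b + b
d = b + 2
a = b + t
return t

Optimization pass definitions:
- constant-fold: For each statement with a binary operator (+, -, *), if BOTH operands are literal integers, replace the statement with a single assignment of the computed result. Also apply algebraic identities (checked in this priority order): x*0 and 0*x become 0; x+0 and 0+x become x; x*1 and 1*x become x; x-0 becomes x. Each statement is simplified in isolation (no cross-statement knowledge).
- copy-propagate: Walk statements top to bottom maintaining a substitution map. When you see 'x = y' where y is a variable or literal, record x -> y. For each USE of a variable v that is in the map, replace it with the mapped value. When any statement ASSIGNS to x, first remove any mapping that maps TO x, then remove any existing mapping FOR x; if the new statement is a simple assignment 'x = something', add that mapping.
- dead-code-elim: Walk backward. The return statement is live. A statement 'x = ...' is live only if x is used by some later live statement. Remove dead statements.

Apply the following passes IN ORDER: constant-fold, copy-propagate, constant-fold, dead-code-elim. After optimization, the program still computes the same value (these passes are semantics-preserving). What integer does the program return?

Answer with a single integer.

Answer: 16

Derivation:
Initial IR:
  b = 8
  t = b + b
  d = b + 2
  a = b + t
  return t
After constant-fold (5 stmts):
  b = 8
  t = b + b
  d = b + 2
  a = b + t
  return t
After copy-propagate (5 stmts):
  b = 8
  t = 8 + 8
  d = 8 + 2
  a = 8 + t
  return t
After constant-fold (5 stmts):
  b = 8
  t = 16
  d = 10
  a = 8 + t
  return t
After dead-code-elim (2 stmts):
  t = 16
  return t
Evaluate:
  b = 8  =>  b = 8
  t = b + b  =>  t = 16
  d = b + 2  =>  d = 10
  a = b + t  =>  a = 24
  return t = 16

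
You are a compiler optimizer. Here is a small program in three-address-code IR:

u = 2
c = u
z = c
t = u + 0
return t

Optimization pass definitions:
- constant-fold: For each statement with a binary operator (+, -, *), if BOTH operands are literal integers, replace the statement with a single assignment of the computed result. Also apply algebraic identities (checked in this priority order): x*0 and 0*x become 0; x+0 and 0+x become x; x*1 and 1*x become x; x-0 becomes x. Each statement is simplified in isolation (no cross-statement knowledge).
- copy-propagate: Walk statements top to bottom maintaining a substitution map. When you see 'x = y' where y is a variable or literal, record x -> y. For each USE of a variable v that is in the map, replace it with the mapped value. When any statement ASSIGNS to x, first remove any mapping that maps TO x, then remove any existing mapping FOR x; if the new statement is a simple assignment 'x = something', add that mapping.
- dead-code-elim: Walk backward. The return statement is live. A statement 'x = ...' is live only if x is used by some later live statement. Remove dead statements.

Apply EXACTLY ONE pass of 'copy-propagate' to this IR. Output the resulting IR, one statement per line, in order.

Answer: u = 2
c = 2
z = 2
t = 2 + 0
return t

Derivation:
Applying copy-propagate statement-by-statement:
  [1] u = 2  (unchanged)
  [2] c = u  -> c = 2
  [3] z = c  -> z = 2
  [4] t = u + 0  -> t = 2 + 0
  [5] return t  (unchanged)
Result (5 stmts):
  u = 2
  c = 2
  z = 2
  t = 2 + 0
  return t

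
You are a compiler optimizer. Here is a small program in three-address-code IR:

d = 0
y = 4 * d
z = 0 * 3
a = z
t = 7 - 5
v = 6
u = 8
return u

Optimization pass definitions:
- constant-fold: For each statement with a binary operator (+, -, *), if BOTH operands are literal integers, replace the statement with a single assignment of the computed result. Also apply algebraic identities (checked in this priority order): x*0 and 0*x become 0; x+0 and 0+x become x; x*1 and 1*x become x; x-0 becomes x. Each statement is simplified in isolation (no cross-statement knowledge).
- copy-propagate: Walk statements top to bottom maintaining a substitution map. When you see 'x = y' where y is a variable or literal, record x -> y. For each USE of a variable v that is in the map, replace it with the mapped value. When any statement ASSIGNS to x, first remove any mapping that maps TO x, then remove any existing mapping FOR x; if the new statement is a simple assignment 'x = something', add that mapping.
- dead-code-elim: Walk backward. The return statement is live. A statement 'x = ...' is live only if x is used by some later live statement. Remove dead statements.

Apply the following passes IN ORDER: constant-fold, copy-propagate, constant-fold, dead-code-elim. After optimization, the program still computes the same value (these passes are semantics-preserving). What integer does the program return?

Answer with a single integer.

Initial IR:
  d = 0
  y = 4 * d
  z = 0 * 3
  a = z
  t = 7 - 5
  v = 6
  u = 8
  return u
After constant-fold (8 stmts):
  d = 0
  y = 4 * d
  z = 0
  a = z
  t = 2
  v = 6
  u = 8
  return u
After copy-propagate (8 stmts):
  d = 0
  y = 4 * 0
  z = 0
  a = 0
  t = 2
  v = 6
  u = 8
  return 8
After constant-fold (8 stmts):
  d = 0
  y = 0
  z = 0
  a = 0
  t = 2
  v = 6
  u = 8
  return 8
After dead-code-elim (1 stmts):
  return 8
Evaluate:
  d = 0  =>  d = 0
  y = 4 * d  =>  y = 0
  z = 0 * 3  =>  z = 0
  a = z  =>  a = 0
  t = 7 - 5  =>  t = 2
  v = 6  =>  v = 6
  u = 8  =>  u = 8
  return u = 8

Answer: 8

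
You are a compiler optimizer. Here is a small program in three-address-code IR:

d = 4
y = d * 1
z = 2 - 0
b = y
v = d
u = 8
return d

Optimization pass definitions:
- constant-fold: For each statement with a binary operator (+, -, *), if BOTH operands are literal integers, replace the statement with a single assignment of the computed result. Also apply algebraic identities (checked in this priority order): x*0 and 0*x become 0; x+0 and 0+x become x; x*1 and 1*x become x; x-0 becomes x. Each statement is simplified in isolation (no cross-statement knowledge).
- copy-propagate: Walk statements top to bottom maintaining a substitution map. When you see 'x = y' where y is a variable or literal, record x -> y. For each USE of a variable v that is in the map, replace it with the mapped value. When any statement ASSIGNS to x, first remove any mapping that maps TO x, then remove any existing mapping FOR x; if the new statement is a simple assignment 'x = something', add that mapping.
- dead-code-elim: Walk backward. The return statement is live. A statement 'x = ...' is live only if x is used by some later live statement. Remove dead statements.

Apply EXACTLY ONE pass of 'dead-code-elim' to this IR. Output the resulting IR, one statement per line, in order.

Applying dead-code-elim statement-by-statement:
  [7] return d  -> KEEP (return); live=['d']
  [6] u = 8  -> DEAD (u not live)
  [5] v = d  -> DEAD (v not live)
  [4] b = y  -> DEAD (b not live)
  [3] z = 2 - 0  -> DEAD (z not live)
  [2] y = d * 1  -> DEAD (y not live)
  [1] d = 4  -> KEEP; live=[]
Result (2 stmts):
  d = 4
  return d

Answer: d = 4
return d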